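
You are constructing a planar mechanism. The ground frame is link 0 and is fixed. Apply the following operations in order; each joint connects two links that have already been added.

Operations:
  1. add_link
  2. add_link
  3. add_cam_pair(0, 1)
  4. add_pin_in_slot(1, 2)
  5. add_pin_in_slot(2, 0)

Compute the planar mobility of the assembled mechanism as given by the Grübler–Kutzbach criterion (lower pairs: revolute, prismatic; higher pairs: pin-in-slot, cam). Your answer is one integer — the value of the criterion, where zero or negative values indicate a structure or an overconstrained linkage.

M = 3

L=1 J1=0 J2=0
add link → L=2 J1=0 J2=0
add link → L=3 J1=0 J2=0
C@0,1 dof=2 J2 → L=3 J1=0 J2=1
PS@1,2 dof=2 J2 → L=3 J1=0 J2=2
PS@2,0 dof=2 J2 → L=3 J1=0 J2=3
M=3(L−1)−2J1−J2=3·2−2·0−3=3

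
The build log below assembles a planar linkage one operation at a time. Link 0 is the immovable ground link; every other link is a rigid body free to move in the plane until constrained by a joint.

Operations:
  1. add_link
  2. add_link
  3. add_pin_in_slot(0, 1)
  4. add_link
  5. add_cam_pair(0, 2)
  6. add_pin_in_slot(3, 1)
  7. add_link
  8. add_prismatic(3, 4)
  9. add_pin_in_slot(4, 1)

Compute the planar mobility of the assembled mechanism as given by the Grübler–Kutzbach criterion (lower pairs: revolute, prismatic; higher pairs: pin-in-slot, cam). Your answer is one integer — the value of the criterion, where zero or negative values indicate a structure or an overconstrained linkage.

M = 6

L=1 J1=0 J2=0
add link → L=2 J1=0 J2=0
add link → L=3 J1=0 J2=0
PS@0,1 dof=2 J2 → L=3 J1=0 J2=1
add link → L=4 J1=0 J2=1
C@0,2 dof=2 J2 → L=4 J1=0 J2=2
PS@3,1 dof=2 J2 → L=4 J1=0 J2=3
add link → L=5 J1=0 J2=3
P@3,4 dof=1 J1 → L=5 J1=1 J2=3
PS@4,1 dof=2 J2 → L=5 J1=1 J2=4
M=3(L−1)−2J1−J2=3·4−2·1−4=6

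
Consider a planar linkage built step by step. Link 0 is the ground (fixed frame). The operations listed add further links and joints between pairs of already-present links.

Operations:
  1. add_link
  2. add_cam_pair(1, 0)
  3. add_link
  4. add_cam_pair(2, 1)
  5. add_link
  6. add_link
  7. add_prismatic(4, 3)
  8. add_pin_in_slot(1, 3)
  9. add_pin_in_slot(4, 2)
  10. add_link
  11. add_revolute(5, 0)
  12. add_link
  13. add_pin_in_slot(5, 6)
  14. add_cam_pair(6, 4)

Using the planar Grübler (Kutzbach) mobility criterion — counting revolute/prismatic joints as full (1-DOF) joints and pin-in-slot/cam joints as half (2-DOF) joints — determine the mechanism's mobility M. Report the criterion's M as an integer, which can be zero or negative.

M = 8

link 0 = ground. State L|J1|J2 = 1|0|0
+link1  2|0|0
C(1,0) f=2→J2  2|0|1
+link2  3|0|1
C(2,1) f=2→J2  3|0|2
+link3  4|0|2
+link4  5|0|2
P(4,3) f=1→J1  5|1|2
PS(1,3) f=2→J2  5|1|3
PS(4,2) f=2→J2  5|1|4
+link5  6|1|4
R(5,0) f=1→J1  6|2|4
+link6  7|2|4
PS(5,6) f=2→J2  7|2|5
C(6,4) f=2→J2  7|2|6
M = 3(7−1)−2·2−6 = 18−4−6 = 8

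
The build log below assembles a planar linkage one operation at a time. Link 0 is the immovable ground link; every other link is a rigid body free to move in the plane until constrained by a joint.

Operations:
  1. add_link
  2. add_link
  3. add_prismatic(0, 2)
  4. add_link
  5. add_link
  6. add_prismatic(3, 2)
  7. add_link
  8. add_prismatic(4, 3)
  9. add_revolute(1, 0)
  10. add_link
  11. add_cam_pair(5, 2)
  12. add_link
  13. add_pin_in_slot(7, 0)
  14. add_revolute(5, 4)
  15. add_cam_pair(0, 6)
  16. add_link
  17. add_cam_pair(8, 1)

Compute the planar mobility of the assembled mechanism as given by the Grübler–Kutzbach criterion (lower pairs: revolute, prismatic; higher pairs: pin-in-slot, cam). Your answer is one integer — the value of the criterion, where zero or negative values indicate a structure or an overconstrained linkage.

(L,J1,J2)=(1,0,0); link0 fixed
link1: (2,0,0)
link2: (3,0,0)
P 0-2 [J1]: (3,1,0)
link3: (4,1,0)
link4: (5,1,0)
P 3-2 [J1]: (5,2,0)
link5: (6,2,0)
P 4-3 [J1]: (6,3,0)
R 1-0 [J1]: (6,4,0)
link6: (7,4,0)
C 5-2 [J2]: (7,4,1)
link7: (8,4,1)
PS 7-0 [J2]: (8,4,2)
R 5-4 [J1]: (8,5,2)
C 0-6 [J2]: (8,5,3)
link8: (9,5,3)
C 8-1 [J2]: (9,5,4)
Grübler: 3·8 − 2·5 − 4 = 10

M = 10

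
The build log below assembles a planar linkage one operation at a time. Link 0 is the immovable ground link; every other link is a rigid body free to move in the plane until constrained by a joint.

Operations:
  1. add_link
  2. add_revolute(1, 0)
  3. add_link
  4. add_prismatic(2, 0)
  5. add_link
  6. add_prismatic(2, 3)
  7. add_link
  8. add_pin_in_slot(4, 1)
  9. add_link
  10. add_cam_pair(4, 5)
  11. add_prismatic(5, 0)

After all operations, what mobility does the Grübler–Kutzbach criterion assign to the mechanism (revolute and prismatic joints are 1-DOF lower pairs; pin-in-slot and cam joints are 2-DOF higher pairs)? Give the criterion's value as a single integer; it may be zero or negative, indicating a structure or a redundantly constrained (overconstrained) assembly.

L=1 J1=0 J2=0
add link → L=2 J1=0 J2=0
R@1,0 dof=1 J1 → L=2 J1=1 J2=0
add link → L=3 J1=1 J2=0
P@2,0 dof=1 J1 → L=3 J1=2 J2=0
add link → L=4 J1=2 J2=0
P@2,3 dof=1 J1 → L=4 J1=3 J2=0
add link → L=5 J1=3 J2=0
PS@4,1 dof=2 J2 → L=5 J1=3 J2=1
add link → L=6 J1=3 J2=1
C@4,5 dof=2 J2 → L=6 J1=3 J2=2
P@5,0 dof=1 J1 → L=6 J1=4 J2=2
M=3(L−1)−2J1−J2=3·5−2·4−2=5

M = 5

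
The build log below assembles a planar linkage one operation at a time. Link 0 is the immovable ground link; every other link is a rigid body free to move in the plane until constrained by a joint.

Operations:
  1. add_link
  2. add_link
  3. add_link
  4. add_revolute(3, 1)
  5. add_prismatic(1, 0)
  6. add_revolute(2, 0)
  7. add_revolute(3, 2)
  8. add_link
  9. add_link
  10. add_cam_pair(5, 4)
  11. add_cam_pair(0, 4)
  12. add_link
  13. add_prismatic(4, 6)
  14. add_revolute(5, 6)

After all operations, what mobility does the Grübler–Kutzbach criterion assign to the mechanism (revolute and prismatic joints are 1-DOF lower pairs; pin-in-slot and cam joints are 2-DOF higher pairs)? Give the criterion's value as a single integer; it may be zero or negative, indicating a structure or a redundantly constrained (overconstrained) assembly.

ground; <1,0,0>
#1 <2,0,0>
#2 <3,0,0>
#3 <4,0,0>
R:3↔1 J1 <4,1,0>
P:1↔0 J1 <4,2,0>
R:2↔0 J1 <4,3,0>
R:3↔2 J1 <4,4,0>
#4 <5,4,0>
#5 <6,4,0>
C:5↔4 J2 <6,4,1>
C:0↔4 J2 <6,4,2>
#6 <7,4,2>
P:4↔6 J1 <7,5,2>
R:5↔6 J1 <7,6,2>
3×6 − 2×6 − 1×2 = 4

M = 4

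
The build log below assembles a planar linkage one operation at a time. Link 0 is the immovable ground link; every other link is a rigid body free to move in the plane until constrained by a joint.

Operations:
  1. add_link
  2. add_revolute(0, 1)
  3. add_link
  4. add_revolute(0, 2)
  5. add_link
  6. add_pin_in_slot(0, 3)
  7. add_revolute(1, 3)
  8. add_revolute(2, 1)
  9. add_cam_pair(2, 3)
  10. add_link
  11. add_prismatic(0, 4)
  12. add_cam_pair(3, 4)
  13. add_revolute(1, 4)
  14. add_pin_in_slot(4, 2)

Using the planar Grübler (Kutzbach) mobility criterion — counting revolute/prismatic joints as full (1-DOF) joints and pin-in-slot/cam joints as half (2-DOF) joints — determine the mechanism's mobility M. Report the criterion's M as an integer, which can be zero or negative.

M = -4

[1;0;0] (link 0 is ground)
L+ [2;0;0]
R(0,1)∈J1 [2;1;0]
L+ [3;1;0]
R(0,2)∈J1 [3;2;0]
L+ [4;2;0]
PS(0,3)∈J2 [4;2;1]
R(1,3)∈J1 [4;3;1]
R(2,1)∈J1 [4;4;1]
C(2,3)∈J2 [4;4;2]
L+ [5;4;2]
P(0,4)∈J1 [5;5;2]
C(3,4)∈J2 [5;5;3]
R(1,4)∈J1 [5;6;3]
PS(4,2)∈J2 [5;6;4]
mobility = 12 − 12 − 4 = -4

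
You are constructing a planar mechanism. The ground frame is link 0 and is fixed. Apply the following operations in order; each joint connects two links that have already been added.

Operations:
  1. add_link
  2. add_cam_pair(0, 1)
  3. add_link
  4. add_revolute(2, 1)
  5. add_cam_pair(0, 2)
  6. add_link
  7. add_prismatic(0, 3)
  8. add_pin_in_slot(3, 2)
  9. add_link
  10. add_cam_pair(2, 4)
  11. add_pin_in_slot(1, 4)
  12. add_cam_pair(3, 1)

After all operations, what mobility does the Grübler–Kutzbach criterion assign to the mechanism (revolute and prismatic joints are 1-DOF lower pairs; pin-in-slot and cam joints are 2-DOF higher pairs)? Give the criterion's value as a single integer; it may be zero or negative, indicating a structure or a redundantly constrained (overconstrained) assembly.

M = 2

[1;0;0] (link 0 is ground)
L+ [2;0;0]
C(0,1)∈J2 [2;0;1]
L+ [3;0;1]
R(2,1)∈J1 [3;1;1]
C(0,2)∈J2 [3;1;2]
L+ [4;1;2]
P(0,3)∈J1 [4;2;2]
PS(3,2)∈J2 [4;2;3]
L+ [5;2;3]
C(2,4)∈J2 [5;2;4]
PS(1,4)∈J2 [5;2;5]
C(3,1)∈J2 [5;2;6]
mobility = 12 − 4 − 6 = 2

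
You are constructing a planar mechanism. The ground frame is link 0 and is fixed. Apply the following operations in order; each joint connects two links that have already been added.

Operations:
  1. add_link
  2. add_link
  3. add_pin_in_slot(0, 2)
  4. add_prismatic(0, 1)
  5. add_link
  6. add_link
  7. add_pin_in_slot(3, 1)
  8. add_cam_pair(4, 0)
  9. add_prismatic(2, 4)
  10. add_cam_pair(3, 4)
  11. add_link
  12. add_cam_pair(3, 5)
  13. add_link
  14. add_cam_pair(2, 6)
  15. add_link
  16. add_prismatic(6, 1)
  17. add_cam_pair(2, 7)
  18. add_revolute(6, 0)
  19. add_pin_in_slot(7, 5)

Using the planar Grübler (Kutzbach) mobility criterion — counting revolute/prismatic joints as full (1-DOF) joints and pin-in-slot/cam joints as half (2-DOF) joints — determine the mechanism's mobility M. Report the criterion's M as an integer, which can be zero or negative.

M = 5

(L,J1,J2)=(1,0,0); link0 fixed
link1: (2,0,0)
link2: (3,0,0)
PS 0-2 [J2]: (3,0,1)
P 0-1 [J1]: (3,1,1)
link3: (4,1,1)
link4: (5,1,1)
PS 3-1 [J2]: (5,1,2)
C 4-0 [J2]: (5,1,3)
P 2-4 [J1]: (5,2,3)
C 3-4 [J2]: (5,2,4)
link5: (6,2,4)
C 3-5 [J2]: (6,2,5)
link6: (7,2,5)
C 2-6 [J2]: (7,2,6)
link7: (8,2,6)
P 6-1 [J1]: (8,3,6)
C 2-7 [J2]: (8,3,7)
R 6-0 [J1]: (8,4,7)
PS 7-5 [J2]: (8,4,8)
Grübler: 3·7 − 2·4 − 8 = 5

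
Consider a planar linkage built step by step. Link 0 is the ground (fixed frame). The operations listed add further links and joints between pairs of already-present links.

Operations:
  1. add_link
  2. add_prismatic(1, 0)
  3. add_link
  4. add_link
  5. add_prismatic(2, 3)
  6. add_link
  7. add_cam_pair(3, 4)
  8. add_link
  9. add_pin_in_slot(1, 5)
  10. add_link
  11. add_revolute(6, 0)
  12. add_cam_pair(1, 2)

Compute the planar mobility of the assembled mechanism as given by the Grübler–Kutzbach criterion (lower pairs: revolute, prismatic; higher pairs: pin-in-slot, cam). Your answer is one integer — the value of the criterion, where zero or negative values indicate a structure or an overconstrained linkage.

M = 9

[1;0;0] (link 0 is ground)
L+ [2;0;0]
P(1,0)∈J1 [2;1;0]
L+ [3;1;0]
L+ [4;1;0]
P(2,3)∈J1 [4;2;0]
L+ [5;2;0]
C(3,4)∈J2 [5;2;1]
L+ [6;2;1]
PS(1,5)∈J2 [6;2;2]
L+ [7;2;2]
R(6,0)∈J1 [7;3;2]
C(1,2)∈J2 [7;3;3]
mobility = 18 − 6 − 3 = 9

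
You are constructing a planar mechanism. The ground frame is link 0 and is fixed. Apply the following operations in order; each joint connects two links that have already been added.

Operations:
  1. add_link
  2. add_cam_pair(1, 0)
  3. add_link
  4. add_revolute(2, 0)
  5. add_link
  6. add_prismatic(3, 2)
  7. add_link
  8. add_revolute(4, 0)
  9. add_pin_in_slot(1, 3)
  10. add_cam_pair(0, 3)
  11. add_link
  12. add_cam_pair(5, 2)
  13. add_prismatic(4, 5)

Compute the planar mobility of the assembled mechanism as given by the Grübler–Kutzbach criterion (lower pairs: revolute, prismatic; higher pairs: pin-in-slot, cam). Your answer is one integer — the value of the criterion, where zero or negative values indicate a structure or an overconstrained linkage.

(L,J1,J2)=(1,0,0); link0 fixed
link1: (2,0,0)
C 1-0 [J2]: (2,0,1)
link2: (3,0,1)
R 2-0 [J1]: (3,1,1)
link3: (4,1,1)
P 3-2 [J1]: (4,2,1)
link4: (5,2,1)
R 4-0 [J1]: (5,3,1)
PS 1-3 [J2]: (5,3,2)
C 0-3 [J2]: (5,3,3)
link5: (6,3,3)
C 5-2 [J2]: (6,3,4)
P 4-5 [J1]: (6,4,4)
Grübler: 3·5 − 2·4 − 4 = 3

M = 3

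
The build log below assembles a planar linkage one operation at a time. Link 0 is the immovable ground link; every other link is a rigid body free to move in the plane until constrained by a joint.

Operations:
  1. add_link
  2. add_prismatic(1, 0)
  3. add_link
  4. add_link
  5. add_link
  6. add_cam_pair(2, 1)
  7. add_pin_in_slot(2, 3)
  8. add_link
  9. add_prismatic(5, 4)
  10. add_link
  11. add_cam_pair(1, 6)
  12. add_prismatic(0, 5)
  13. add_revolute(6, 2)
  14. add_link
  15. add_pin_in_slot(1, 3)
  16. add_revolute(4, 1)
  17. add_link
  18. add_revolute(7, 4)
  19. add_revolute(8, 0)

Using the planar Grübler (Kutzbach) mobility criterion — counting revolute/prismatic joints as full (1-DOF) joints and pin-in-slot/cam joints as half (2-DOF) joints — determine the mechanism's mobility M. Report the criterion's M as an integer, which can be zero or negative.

L=1 J1=0 J2=0
add link → L=2 J1=0 J2=0
P@1,0 dof=1 J1 → L=2 J1=1 J2=0
add link → L=3 J1=1 J2=0
add link → L=4 J1=1 J2=0
add link → L=5 J1=1 J2=0
C@2,1 dof=2 J2 → L=5 J1=1 J2=1
PS@2,3 dof=2 J2 → L=5 J1=1 J2=2
add link → L=6 J1=1 J2=2
P@5,4 dof=1 J1 → L=6 J1=2 J2=2
add link → L=7 J1=2 J2=2
C@1,6 dof=2 J2 → L=7 J1=2 J2=3
P@0,5 dof=1 J1 → L=7 J1=3 J2=3
R@6,2 dof=1 J1 → L=7 J1=4 J2=3
add link → L=8 J1=4 J2=3
PS@1,3 dof=2 J2 → L=8 J1=4 J2=4
R@4,1 dof=1 J1 → L=8 J1=5 J2=4
add link → L=9 J1=5 J2=4
R@7,4 dof=1 J1 → L=9 J1=6 J2=4
R@8,0 dof=1 J1 → L=9 J1=7 J2=4
M=3(L−1)−2J1−J2=3·8−2·7−4=6

M = 6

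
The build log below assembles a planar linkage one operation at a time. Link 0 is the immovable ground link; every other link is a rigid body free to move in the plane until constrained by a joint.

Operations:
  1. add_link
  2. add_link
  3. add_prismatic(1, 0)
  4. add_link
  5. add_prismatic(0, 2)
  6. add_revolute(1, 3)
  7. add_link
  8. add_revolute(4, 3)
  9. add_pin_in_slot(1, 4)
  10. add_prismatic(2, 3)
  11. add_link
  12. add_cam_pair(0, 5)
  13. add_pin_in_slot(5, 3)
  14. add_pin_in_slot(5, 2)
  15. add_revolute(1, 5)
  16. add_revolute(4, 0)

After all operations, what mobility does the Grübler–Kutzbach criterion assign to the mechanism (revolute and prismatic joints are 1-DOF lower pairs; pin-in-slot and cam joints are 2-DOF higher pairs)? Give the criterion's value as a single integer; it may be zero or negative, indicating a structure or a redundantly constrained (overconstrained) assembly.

M = -3

link 0 = ground. State L|J1|J2 = 1|0|0
+link1  2|0|0
+link2  3|0|0
P(1,0) f=1→J1  3|1|0
+link3  4|1|0
P(0,2) f=1→J1  4|2|0
R(1,3) f=1→J1  4|3|0
+link4  5|3|0
R(4,3) f=1→J1  5|4|0
PS(1,4) f=2→J2  5|4|1
P(2,3) f=1→J1  5|5|1
+link5  6|5|1
C(0,5) f=2→J2  6|5|2
PS(5,3) f=2→J2  6|5|3
PS(5,2) f=2→J2  6|5|4
R(1,5) f=1→J1  6|6|4
R(4,0) f=1→J1  6|7|4
M = 3(6−1)−2·7−4 = 15−14−4 = -3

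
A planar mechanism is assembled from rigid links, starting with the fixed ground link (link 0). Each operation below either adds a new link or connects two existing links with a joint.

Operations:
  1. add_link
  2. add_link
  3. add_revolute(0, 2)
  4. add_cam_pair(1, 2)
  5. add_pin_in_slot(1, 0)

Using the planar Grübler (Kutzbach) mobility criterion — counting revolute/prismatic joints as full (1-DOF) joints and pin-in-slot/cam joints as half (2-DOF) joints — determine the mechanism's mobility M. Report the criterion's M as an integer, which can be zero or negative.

ground; <1,0,0>
#1 <2,0,0>
#2 <3,0,0>
R:0↔2 J1 <3,1,0>
C:1↔2 J2 <3,1,1>
PS:1↔0 J2 <3,1,2>
3×2 − 2×1 − 1×2 = 2

M = 2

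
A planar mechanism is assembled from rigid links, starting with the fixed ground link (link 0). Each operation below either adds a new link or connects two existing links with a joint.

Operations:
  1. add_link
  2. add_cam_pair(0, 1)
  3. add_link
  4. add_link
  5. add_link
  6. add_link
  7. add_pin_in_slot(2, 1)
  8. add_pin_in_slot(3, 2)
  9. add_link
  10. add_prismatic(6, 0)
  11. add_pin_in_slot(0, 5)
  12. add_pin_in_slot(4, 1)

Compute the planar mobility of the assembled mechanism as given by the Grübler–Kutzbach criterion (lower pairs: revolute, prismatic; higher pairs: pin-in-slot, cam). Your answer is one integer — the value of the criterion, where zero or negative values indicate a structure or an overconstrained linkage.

M = 11

L=1 J1=0 J2=0
add link → L=2 J1=0 J2=0
C@0,1 dof=2 J2 → L=2 J1=0 J2=1
add link → L=3 J1=0 J2=1
add link → L=4 J1=0 J2=1
add link → L=5 J1=0 J2=1
add link → L=6 J1=0 J2=1
PS@2,1 dof=2 J2 → L=6 J1=0 J2=2
PS@3,2 dof=2 J2 → L=6 J1=0 J2=3
add link → L=7 J1=0 J2=3
P@6,0 dof=1 J1 → L=7 J1=1 J2=3
PS@0,5 dof=2 J2 → L=7 J1=1 J2=4
PS@4,1 dof=2 J2 → L=7 J1=1 J2=5
M=3(L−1)−2J1−J2=3·6−2·1−5=11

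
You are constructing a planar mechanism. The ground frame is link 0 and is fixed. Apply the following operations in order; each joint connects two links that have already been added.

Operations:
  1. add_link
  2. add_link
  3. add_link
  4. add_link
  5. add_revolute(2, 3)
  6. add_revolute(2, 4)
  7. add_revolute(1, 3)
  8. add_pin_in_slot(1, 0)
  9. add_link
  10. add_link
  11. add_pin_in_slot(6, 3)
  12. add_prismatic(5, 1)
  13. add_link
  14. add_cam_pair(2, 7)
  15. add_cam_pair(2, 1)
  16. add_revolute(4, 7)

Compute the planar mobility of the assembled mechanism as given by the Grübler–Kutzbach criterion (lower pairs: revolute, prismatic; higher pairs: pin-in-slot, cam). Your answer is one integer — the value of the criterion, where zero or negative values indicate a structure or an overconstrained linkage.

(L,J1,J2)=(1,0,0); link0 fixed
link1: (2,0,0)
link2: (3,0,0)
link3: (4,0,0)
link4: (5,0,0)
R 2-3 [J1]: (5,1,0)
R 2-4 [J1]: (5,2,0)
R 1-3 [J1]: (5,3,0)
PS 1-0 [J2]: (5,3,1)
link5: (6,3,1)
link6: (7,3,1)
PS 6-3 [J2]: (7,3,2)
P 5-1 [J1]: (7,4,2)
link7: (8,4,2)
C 2-7 [J2]: (8,4,3)
C 2-1 [J2]: (8,4,4)
R 4-7 [J1]: (8,5,4)
Grübler: 3·7 − 2·5 − 4 = 7

M = 7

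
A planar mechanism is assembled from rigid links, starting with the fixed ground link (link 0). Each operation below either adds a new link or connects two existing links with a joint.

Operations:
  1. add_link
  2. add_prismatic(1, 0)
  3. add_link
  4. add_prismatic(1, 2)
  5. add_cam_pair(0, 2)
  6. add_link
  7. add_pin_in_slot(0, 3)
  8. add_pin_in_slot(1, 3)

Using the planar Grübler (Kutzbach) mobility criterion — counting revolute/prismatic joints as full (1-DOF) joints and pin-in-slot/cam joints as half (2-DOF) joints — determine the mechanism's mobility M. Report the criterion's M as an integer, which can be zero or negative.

L=1 J1=0 J2=0
add link → L=2 J1=0 J2=0
P@1,0 dof=1 J1 → L=2 J1=1 J2=0
add link → L=3 J1=1 J2=0
P@1,2 dof=1 J1 → L=3 J1=2 J2=0
C@0,2 dof=2 J2 → L=3 J1=2 J2=1
add link → L=4 J1=2 J2=1
PS@0,3 dof=2 J2 → L=4 J1=2 J2=2
PS@1,3 dof=2 J2 → L=4 J1=2 J2=3
M=3(L−1)−2J1−J2=3·3−2·2−3=2

M = 2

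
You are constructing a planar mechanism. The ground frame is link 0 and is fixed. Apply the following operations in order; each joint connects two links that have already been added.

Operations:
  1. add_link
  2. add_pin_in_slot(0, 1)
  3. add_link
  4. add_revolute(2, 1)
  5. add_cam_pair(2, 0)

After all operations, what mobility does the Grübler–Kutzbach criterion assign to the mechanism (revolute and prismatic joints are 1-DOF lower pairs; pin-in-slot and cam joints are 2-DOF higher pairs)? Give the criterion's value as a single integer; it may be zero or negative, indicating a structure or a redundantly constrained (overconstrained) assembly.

[1;0;0] (link 0 is ground)
L+ [2;0;0]
PS(0,1)∈J2 [2;0;1]
L+ [3;0;1]
R(2,1)∈J1 [3;1;1]
C(2,0)∈J2 [3;1;2]
mobility = 6 − 2 − 2 = 2

M = 2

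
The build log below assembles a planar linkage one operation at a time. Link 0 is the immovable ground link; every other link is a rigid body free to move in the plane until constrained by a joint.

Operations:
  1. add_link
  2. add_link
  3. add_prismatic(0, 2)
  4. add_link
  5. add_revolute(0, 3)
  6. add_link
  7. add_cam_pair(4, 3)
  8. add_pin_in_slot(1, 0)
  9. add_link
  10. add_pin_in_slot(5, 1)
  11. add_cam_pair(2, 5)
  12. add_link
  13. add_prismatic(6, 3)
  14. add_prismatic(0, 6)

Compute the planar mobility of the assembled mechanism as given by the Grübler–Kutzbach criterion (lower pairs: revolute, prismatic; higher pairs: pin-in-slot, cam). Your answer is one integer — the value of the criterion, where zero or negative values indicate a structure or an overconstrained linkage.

M = 6

link 0 = ground. State L|J1|J2 = 1|0|0
+link1  2|0|0
+link2  3|0|0
P(0,2) f=1→J1  3|1|0
+link3  4|1|0
R(0,3) f=1→J1  4|2|0
+link4  5|2|0
C(4,3) f=2→J2  5|2|1
PS(1,0) f=2→J2  5|2|2
+link5  6|2|2
PS(5,1) f=2→J2  6|2|3
C(2,5) f=2→J2  6|2|4
+link6  7|2|4
P(6,3) f=1→J1  7|3|4
P(0,6) f=1→J1  7|4|4
M = 3(7−1)−2·4−4 = 18−8−4 = 6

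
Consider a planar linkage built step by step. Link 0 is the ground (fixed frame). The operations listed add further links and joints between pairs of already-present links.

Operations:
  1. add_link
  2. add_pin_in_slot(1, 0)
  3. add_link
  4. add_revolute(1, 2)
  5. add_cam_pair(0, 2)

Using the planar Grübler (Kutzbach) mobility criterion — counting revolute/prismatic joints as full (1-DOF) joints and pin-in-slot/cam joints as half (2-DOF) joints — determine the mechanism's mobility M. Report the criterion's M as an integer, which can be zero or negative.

[1;0;0] (link 0 is ground)
L+ [2;0;0]
PS(1,0)∈J2 [2;0;1]
L+ [3;0;1]
R(1,2)∈J1 [3;1;1]
C(0,2)∈J2 [3;1;2]
mobility = 6 − 2 − 2 = 2

M = 2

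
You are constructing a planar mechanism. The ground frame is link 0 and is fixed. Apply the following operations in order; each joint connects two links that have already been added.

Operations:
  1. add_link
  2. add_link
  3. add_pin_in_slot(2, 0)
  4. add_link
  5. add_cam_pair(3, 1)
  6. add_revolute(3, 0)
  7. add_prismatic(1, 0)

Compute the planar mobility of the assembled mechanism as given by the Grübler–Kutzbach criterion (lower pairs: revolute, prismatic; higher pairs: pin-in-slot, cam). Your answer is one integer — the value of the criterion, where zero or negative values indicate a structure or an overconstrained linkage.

L=1 J1=0 J2=0
add link → L=2 J1=0 J2=0
add link → L=3 J1=0 J2=0
PS@2,0 dof=2 J2 → L=3 J1=0 J2=1
add link → L=4 J1=0 J2=1
C@3,1 dof=2 J2 → L=4 J1=0 J2=2
R@3,0 dof=1 J1 → L=4 J1=1 J2=2
P@1,0 dof=1 J1 → L=4 J1=2 J2=2
M=3(L−1)−2J1−J2=3·3−2·2−2=3

M = 3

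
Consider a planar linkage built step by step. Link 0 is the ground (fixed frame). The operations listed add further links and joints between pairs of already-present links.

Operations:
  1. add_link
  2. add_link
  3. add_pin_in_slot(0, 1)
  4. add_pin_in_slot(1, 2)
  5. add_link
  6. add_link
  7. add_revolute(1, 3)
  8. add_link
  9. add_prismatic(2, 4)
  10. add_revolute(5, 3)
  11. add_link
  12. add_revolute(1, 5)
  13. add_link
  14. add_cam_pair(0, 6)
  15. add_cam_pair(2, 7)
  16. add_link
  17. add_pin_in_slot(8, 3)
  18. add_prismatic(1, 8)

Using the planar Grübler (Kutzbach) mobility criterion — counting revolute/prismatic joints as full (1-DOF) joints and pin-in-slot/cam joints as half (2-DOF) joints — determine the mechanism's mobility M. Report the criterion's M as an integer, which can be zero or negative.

M = 9

link 0 = ground. State L|J1|J2 = 1|0|0
+link1  2|0|0
+link2  3|0|0
PS(0,1) f=2→J2  3|0|1
PS(1,2) f=2→J2  3|0|2
+link3  4|0|2
+link4  5|0|2
R(1,3) f=1→J1  5|1|2
+link5  6|1|2
P(2,4) f=1→J1  6|2|2
R(5,3) f=1→J1  6|3|2
+link6  7|3|2
R(1,5) f=1→J1  7|4|2
+link7  8|4|2
C(0,6) f=2→J2  8|4|3
C(2,7) f=2→J2  8|4|4
+link8  9|4|4
PS(8,3) f=2→J2  9|4|5
P(1,8) f=1→J1  9|5|5
M = 3(9−1)−2·5−5 = 24−10−5 = 9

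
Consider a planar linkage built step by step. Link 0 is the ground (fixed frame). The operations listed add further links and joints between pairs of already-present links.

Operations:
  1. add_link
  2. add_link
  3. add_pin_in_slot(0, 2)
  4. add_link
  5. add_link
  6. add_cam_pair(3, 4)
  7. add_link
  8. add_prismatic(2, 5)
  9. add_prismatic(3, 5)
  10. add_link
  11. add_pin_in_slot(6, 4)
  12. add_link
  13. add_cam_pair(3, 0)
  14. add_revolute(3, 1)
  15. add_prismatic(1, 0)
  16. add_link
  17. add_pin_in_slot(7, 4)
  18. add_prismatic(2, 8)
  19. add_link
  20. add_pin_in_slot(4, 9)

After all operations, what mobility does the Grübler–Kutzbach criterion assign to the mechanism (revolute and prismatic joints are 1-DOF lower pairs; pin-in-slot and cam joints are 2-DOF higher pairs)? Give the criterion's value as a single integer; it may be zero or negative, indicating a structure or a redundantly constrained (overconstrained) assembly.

ground; <1,0,0>
#1 <2,0,0>
#2 <3,0,0>
PS:0↔2 J2 <3,0,1>
#3 <4,0,1>
#4 <5,0,1>
C:3↔4 J2 <5,0,2>
#5 <6,0,2>
P:2↔5 J1 <6,1,2>
P:3↔5 J1 <6,2,2>
#6 <7,2,2>
PS:6↔4 J2 <7,2,3>
#7 <8,2,3>
C:3↔0 J2 <8,2,4>
R:3↔1 J1 <8,3,4>
P:1↔0 J1 <8,4,4>
#8 <9,4,4>
PS:7↔4 J2 <9,4,5>
P:2↔8 J1 <9,5,5>
#9 <10,5,5>
PS:4↔9 J2 <10,5,6>
3×9 − 2×5 − 1×6 = 11

M = 11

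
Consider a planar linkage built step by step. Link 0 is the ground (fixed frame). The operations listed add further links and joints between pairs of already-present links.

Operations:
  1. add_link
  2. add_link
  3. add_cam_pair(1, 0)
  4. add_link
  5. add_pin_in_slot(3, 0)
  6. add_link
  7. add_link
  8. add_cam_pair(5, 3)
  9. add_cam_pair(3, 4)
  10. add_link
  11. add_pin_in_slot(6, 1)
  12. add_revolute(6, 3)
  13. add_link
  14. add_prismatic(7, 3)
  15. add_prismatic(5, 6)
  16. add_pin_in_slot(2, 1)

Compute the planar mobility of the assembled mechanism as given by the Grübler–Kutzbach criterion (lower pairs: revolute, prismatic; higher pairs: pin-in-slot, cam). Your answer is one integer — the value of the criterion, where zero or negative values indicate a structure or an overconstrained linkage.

M = 9

(L,J1,J2)=(1,0,0); link0 fixed
link1: (2,0,0)
link2: (3,0,0)
C 1-0 [J2]: (3,0,1)
link3: (4,0,1)
PS 3-0 [J2]: (4,0,2)
link4: (5,0,2)
link5: (6,0,2)
C 5-3 [J2]: (6,0,3)
C 3-4 [J2]: (6,0,4)
link6: (7,0,4)
PS 6-1 [J2]: (7,0,5)
R 6-3 [J1]: (7,1,5)
link7: (8,1,5)
P 7-3 [J1]: (8,2,5)
P 5-6 [J1]: (8,3,5)
PS 2-1 [J2]: (8,3,6)
Grübler: 3·7 − 2·3 − 6 = 9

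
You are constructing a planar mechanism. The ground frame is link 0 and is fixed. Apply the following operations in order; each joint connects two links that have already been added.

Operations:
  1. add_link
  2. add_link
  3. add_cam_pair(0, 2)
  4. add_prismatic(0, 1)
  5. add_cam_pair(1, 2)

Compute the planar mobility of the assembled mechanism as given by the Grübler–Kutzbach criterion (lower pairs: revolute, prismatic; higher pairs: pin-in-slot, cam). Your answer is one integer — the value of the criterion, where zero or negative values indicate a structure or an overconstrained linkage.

M = 2

L=1 J1=0 J2=0
add link → L=2 J1=0 J2=0
add link → L=3 J1=0 J2=0
C@0,2 dof=2 J2 → L=3 J1=0 J2=1
P@0,1 dof=1 J1 → L=3 J1=1 J2=1
C@1,2 dof=2 J2 → L=3 J1=1 J2=2
M=3(L−1)−2J1−J2=3·2−2·1−2=2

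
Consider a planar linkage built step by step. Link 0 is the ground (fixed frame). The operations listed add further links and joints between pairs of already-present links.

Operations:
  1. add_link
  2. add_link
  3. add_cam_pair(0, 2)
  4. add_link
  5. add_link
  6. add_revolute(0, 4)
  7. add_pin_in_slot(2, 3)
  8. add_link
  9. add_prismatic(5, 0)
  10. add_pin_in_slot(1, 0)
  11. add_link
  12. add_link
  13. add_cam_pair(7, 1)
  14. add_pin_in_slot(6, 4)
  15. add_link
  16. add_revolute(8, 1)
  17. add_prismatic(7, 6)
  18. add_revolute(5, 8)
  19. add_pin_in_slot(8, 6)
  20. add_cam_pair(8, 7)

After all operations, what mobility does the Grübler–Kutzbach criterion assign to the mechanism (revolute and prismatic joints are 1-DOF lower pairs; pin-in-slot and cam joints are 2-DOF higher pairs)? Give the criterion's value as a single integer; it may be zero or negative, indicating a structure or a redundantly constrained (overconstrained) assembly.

M = 7

L=1 J1=0 J2=0
add link → L=2 J1=0 J2=0
add link → L=3 J1=0 J2=0
C@0,2 dof=2 J2 → L=3 J1=0 J2=1
add link → L=4 J1=0 J2=1
add link → L=5 J1=0 J2=1
R@0,4 dof=1 J1 → L=5 J1=1 J2=1
PS@2,3 dof=2 J2 → L=5 J1=1 J2=2
add link → L=6 J1=1 J2=2
P@5,0 dof=1 J1 → L=6 J1=2 J2=2
PS@1,0 dof=2 J2 → L=6 J1=2 J2=3
add link → L=7 J1=2 J2=3
add link → L=8 J1=2 J2=3
C@7,1 dof=2 J2 → L=8 J1=2 J2=4
PS@6,4 dof=2 J2 → L=8 J1=2 J2=5
add link → L=9 J1=2 J2=5
R@8,1 dof=1 J1 → L=9 J1=3 J2=5
P@7,6 dof=1 J1 → L=9 J1=4 J2=5
R@5,8 dof=1 J1 → L=9 J1=5 J2=5
PS@8,6 dof=2 J2 → L=9 J1=5 J2=6
C@8,7 dof=2 J2 → L=9 J1=5 J2=7
M=3(L−1)−2J1−J2=3·8−2·5−7=7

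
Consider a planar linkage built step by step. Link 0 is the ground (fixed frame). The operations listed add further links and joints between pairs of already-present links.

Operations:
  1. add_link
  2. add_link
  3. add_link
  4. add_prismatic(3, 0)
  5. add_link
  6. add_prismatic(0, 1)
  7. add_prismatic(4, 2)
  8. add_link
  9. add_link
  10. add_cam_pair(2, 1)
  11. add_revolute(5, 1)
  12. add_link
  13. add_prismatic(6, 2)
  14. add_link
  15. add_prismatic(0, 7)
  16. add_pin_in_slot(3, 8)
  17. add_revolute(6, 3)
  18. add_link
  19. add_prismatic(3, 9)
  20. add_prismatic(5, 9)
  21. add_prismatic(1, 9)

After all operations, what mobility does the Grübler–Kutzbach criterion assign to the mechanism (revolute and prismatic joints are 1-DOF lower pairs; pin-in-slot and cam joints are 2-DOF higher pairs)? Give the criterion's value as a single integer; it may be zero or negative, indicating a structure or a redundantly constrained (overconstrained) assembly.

M = 5

L=1 J1=0 J2=0
add link → L=2 J1=0 J2=0
add link → L=3 J1=0 J2=0
add link → L=4 J1=0 J2=0
P@3,0 dof=1 J1 → L=4 J1=1 J2=0
add link → L=5 J1=1 J2=0
P@0,1 dof=1 J1 → L=5 J1=2 J2=0
P@4,2 dof=1 J1 → L=5 J1=3 J2=0
add link → L=6 J1=3 J2=0
add link → L=7 J1=3 J2=0
C@2,1 dof=2 J2 → L=7 J1=3 J2=1
R@5,1 dof=1 J1 → L=7 J1=4 J2=1
add link → L=8 J1=4 J2=1
P@6,2 dof=1 J1 → L=8 J1=5 J2=1
add link → L=9 J1=5 J2=1
P@0,7 dof=1 J1 → L=9 J1=6 J2=1
PS@3,8 dof=2 J2 → L=9 J1=6 J2=2
R@6,3 dof=1 J1 → L=9 J1=7 J2=2
add link → L=10 J1=7 J2=2
P@3,9 dof=1 J1 → L=10 J1=8 J2=2
P@5,9 dof=1 J1 → L=10 J1=9 J2=2
P@1,9 dof=1 J1 → L=10 J1=10 J2=2
M=3(L−1)−2J1−J2=3·9−2·10−2=5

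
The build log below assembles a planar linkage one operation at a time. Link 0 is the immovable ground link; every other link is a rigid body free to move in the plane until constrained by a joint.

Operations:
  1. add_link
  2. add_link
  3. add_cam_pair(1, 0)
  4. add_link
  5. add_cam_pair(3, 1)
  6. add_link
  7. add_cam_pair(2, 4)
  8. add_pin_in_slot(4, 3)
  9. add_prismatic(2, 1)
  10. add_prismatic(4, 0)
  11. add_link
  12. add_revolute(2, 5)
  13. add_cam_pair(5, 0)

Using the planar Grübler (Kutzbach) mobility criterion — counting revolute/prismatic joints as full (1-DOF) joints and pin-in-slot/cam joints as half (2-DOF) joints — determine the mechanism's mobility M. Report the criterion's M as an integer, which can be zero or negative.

[1;0;0] (link 0 is ground)
L+ [2;0;0]
L+ [3;0;0]
C(1,0)∈J2 [3;0;1]
L+ [4;0;1]
C(3,1)∈J2 [4;0;2]
L+ [5;0;2]
C(2,4)∈J2 [5;0;3]
PS(4,3)∈J2 [5;0;4]
P(2,1)∈J1 [5;1;4]
P(4,0)∈J1 [5;2;4]
L+ [6;2;4]
R(2,5)∈J1 [6;3;4]
C(5,0)∈J2 [6;3;5]
mobility = 15 − 6 − 5 = 4

M = 4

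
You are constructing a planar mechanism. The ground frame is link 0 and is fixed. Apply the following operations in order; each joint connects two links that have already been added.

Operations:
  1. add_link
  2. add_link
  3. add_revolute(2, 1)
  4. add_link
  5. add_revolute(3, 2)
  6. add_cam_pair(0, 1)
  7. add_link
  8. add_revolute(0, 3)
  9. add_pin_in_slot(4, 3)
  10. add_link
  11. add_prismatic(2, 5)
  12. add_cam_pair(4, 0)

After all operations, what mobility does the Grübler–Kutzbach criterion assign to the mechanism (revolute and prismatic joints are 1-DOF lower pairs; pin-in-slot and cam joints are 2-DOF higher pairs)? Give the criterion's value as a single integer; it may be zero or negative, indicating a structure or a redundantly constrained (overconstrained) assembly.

(L,J1,J2)=(1,0,0); link0 fixed
link1: (2,0,0)
link2: (3,0,0)
R 2-1 [J1]: (3,1,0)
link3: (4,1,0)
R 3-2 [J1]: (4,2,0)
C 0-1 [J2]: (4,2,1)
link4: (5,2,1)
R 0-3 [J1]: (5,3,1)
PS 4-3 [J2]: (5,3,2)
link5: (6,3,2)
P 2-5 [J1]: (6,4,2)
C 4-0 [J2]: (6,4,3)
Grübler: 3·5 − 2·4 − 3 = 4

M = 4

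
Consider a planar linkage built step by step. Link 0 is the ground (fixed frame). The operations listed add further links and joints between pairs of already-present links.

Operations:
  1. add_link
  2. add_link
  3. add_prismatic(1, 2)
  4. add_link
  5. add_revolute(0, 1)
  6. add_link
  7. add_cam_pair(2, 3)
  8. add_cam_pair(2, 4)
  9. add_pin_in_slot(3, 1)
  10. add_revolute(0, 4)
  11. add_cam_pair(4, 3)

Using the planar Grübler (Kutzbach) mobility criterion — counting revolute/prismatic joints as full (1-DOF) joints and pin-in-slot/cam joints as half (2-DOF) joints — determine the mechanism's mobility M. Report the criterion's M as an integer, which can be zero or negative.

M = 2

link 0 = ground. State L|J1|J2 = 1|0|0
+link1  2|0|0
+link2  3|0|0
P(1,2) f=1→J1  3|1|0
+link3  4|1|0
R(0,1) f=1→J1  4|2|0
+link4  5|2|0
C(2,3) f=2→J2  5|2|1
C(2,4) f=2→J2  5|2|2
PS(3,1) f=2→J2  5|2|3
R(0,4) f=1→J1  5|3|3
C(4,3) f=2→J2  5|3|4
M = 3(5−1)−2·3−4 = 12−6−4 = 2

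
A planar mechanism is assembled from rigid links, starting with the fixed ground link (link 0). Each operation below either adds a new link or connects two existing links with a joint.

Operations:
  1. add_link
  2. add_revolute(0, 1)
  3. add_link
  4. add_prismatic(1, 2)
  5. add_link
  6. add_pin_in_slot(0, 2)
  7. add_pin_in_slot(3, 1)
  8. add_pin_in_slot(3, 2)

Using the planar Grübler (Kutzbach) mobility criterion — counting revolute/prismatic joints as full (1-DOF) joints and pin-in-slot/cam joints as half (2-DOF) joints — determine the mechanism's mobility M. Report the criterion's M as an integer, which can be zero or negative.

M = 2

[1;0;0] (link 0 is ground)
L+ [2;0;0]
R(0,1)∈J1 [2;1;0]
L+ [3;1;0]
P(1,2)∈J1 [3;2;0]
L+ [4;2;0]
PS(0,2)∈J2 [4;2;1]
PS(3,1)∈J2 [4;2;2]
PS(3,2)∈J2 [4;2;3]
mobility = 9 − 4 − 3 = 2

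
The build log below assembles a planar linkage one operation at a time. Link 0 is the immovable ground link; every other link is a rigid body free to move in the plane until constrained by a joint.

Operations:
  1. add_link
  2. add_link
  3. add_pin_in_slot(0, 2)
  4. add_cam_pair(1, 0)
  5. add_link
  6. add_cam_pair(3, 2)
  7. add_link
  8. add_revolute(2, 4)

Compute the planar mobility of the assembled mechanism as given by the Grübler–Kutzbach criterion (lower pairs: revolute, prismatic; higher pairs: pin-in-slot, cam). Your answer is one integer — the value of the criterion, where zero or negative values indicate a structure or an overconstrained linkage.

[1;0;0] (link 0 is ground)
L+ [2;0;0]
L+ [3;0;0]
PS(0,2)∈J2 [3;0;1]
C(1,0)∈J2 [3;0;2]
L+ [4;0;2]
C(3,2)∈J2 [4;0;3]
L+ [5;0;3]
R(2,4)∈J1 [5;1;3]
mobility = 12 − 2 − 3 = 7

M = 7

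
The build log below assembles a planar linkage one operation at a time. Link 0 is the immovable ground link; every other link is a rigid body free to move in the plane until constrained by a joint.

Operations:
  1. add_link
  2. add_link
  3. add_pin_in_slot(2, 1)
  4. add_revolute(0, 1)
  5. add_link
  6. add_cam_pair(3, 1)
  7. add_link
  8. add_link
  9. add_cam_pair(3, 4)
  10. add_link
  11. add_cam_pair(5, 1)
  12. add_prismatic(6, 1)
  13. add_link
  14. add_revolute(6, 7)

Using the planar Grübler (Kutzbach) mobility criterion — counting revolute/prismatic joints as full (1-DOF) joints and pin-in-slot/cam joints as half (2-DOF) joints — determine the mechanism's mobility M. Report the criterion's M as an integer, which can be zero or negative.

(L,J1,J2)=(1,0,0); link0 fixed
link1: (2,0,0)
link2: (3,0,0)
PS 2-1 [J2]: (3,0,1)
R 0-1 [J1]: (3,1,1)
link3: (4,1,1)
C 3-1 [J2]: (4,1,2)
link4: (5,1,2)
link5: (6,1,2)
C 3-4 [J2]: (6,1,3)
link6: (7,1,3)
C 5-1 [J2]: (7,1,4)
P 6-1 [J1]: (7,2,4)
link7: (8,2,4)
R 6-7 [J1]: (8,3,4)
Grübler: 3·7 − 2·3 − 4 = 11

M = 11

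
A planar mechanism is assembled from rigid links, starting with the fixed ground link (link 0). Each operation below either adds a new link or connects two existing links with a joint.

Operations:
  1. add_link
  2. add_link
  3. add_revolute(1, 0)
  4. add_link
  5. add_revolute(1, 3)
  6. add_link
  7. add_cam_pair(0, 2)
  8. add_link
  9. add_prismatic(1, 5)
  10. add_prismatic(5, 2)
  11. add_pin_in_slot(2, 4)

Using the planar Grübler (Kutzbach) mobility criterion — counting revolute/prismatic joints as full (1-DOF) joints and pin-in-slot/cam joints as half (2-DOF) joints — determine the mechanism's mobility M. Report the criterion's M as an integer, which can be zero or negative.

L=1 J1=0 J2=0
add link → L=2 J1=0 J2=0
add link → L=3 J1=0 J2=0
R@1,0 dof=1 J1 → L=3 J1=1 J2=0
add link → L=4 J1=1 J2=0
R@1,3 dof=1 J1 → L=4 J1=2 J2=0
add link → L=5 J1=2 J2=0
C@0,2 dof=2 J2 → L=5 J1=2 J2=1
add link → L=6 J1=2 J2=1
P@1,5 dof=1 J1 → L=6 J1=3 J2=1
P@5,2 dof=1 J1 → L=6 J1=4 J2=1
PS@2,4 dof=2 J2 → L=6 J1=4 J2=2
M=3(L−1)−2J1−J2=3·5−2·4−2=5

M = 5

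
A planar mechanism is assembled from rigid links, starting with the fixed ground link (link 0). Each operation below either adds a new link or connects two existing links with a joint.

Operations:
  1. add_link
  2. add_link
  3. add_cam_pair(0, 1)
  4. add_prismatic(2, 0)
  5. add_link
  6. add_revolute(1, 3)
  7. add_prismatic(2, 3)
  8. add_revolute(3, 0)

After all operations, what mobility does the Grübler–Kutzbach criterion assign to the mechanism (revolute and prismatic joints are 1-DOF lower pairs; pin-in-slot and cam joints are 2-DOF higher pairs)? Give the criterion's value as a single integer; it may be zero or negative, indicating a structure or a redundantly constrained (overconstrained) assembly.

ground; <1,0,0>
#1 <2,0,0>
#2 <3,0,0>
C:0↔1 J2 <3,0,1>
P:2↔0 J1 <3,1,1>
#3 <4,1,1>
R:1↔3 J1 <4,2,1>
P:2↔3 J1 <4,3,1>
R:3↔0 J1 <4,4,1>
3×3 − 2×4 − 1×1 = 0

M = 0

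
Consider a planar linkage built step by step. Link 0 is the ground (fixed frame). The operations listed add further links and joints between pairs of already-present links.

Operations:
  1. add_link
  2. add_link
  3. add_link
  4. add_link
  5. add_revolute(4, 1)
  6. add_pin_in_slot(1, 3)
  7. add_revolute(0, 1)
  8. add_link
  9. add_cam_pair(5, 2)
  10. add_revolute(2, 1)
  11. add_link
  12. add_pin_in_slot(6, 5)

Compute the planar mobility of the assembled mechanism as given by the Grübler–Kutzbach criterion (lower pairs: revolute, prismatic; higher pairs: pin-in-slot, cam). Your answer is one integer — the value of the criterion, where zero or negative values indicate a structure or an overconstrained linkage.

M = 9

link 0 = ground. State L|J1|J2 = 1|0|0
+link1  2|0|0
+link2  3|0|0
+link3  4|0|0
+link4  5|0|0
R(4,1) f=1→J1  5|1|0
PS(1,3) f=2→J2  5|1|1
R(0,1) f=1→J1  5|2|1
+link5  6|2|1
C(5,2) f=2→J2  6|2|2
R(2,1) f=1→J1  6|3|2
+link6  7|3|2
PS(6,5) f=2→J2  7|3|3
M = 3(7−1)−2·3−3 = 18−6−3 = 9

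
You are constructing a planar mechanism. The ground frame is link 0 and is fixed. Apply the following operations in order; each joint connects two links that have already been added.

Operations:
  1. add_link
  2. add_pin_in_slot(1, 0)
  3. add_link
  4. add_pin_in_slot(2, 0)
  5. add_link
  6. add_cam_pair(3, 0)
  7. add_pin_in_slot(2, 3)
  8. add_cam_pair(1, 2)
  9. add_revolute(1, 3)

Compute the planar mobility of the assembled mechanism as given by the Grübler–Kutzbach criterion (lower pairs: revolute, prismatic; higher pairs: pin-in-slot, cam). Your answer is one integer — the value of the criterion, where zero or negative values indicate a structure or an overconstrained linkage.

M = 2

ground; <1,0,0>
#1 <2,0,0>
PS:1↔0 J2 <2,0,1>
#2 <3,0,1>
PS:2↔0 J2 <3,0,2>
#3 <4,0,2>
C:3↔0 J2 <4,0,3>
PS:2↔3 J2 <4,0,4>
C:1↔2 J2 <4,0,5>
R:1↔3 J1 <4,1,5>
3×3 − 2×1 − 1×5 = 2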